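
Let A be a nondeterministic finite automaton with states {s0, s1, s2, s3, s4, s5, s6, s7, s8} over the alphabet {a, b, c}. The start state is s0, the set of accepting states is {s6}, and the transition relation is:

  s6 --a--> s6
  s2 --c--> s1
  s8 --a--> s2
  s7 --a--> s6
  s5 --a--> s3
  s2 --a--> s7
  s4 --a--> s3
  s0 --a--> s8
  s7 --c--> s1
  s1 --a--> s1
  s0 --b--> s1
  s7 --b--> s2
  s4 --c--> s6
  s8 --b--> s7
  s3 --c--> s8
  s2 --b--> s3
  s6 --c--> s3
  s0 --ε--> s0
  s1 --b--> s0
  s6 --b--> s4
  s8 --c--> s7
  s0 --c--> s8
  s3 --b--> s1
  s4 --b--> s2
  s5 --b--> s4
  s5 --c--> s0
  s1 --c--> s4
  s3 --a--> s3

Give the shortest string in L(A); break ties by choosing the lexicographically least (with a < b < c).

aba

A breadth-first search from s0 reaches an accepting state first via the path s0 → s8 → s7 → s6 on input aba.
No string of length < 3 is accepted (BFS exhausts all shorter strings without reaching an accepting state), and aba is the lexicographically least accepting string of length 3.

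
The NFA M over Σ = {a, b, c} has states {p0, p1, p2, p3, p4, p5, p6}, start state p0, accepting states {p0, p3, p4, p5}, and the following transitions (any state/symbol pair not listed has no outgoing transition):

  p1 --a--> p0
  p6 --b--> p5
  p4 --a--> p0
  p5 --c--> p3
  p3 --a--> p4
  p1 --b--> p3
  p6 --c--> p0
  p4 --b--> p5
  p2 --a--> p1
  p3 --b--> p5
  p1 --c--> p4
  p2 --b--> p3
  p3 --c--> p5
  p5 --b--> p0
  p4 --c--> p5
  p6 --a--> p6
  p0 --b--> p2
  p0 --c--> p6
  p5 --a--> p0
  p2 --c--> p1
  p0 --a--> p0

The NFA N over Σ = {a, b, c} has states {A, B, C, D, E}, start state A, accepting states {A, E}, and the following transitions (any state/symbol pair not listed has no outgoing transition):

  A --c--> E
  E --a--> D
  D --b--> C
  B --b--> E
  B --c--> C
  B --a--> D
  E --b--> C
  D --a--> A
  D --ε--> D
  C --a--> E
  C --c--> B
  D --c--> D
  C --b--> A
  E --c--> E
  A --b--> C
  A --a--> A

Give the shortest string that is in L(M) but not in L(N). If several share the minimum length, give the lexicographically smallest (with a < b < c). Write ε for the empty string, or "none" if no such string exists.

The string cb is accepted by M but not by N.
No shorter string lies in the difference, and cb is the lexicographically first length-2 string in L(M) \ L(N).

cb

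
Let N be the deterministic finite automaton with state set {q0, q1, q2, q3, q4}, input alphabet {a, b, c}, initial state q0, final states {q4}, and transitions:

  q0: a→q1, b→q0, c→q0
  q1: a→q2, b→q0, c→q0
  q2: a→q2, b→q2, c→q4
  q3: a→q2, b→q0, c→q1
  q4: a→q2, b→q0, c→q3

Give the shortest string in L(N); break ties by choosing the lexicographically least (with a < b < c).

A breadth-first search from q0 reaches an accepting state first via the path q0 → q1 → q2 → q4 on input aac.
No string of length < 3 is accepted (BFS exhausts all shorter strings without reaching an accepting state), and aac is the lexicographically least accepting string of length 3.

aac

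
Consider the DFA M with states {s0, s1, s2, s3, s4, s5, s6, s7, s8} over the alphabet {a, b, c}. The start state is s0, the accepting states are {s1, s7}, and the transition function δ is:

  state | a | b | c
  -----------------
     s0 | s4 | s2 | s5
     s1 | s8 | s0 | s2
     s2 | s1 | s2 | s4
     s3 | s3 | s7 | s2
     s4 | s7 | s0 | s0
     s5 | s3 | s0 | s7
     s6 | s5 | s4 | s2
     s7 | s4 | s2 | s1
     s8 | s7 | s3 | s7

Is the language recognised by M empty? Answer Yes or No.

No

The string aa is accepted: the run s0 → s4 → s7 ends in the accepting state s7.
Since at least one string is accepted, L(M) is not empty.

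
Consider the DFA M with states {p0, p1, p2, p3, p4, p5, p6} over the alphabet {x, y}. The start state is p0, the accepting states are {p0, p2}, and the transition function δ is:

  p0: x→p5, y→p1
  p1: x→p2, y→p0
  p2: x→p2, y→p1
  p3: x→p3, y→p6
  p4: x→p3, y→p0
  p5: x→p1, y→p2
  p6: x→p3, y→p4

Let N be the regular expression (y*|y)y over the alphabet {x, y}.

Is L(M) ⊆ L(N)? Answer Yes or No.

No

The empty string ε is in L(M) but not in L(N).
So L(M) ⊄ L(N).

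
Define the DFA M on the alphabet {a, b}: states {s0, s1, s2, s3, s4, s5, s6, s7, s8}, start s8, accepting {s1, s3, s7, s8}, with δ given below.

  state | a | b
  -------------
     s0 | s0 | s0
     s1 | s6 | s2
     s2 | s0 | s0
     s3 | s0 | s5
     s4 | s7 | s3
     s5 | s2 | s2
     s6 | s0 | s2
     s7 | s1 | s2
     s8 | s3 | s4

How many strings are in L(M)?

The useful subgraph on states {s1, s3, s4, s7, s8} is acyclic, so L(M) is finite; the longest accepting path visits 4 useful states, giving maximum string length 3.
Counting accepting paths from s8 by length: 1 of length 0, 1 of length 1, 2 of length 2, 1 of length 3. Total 5.

5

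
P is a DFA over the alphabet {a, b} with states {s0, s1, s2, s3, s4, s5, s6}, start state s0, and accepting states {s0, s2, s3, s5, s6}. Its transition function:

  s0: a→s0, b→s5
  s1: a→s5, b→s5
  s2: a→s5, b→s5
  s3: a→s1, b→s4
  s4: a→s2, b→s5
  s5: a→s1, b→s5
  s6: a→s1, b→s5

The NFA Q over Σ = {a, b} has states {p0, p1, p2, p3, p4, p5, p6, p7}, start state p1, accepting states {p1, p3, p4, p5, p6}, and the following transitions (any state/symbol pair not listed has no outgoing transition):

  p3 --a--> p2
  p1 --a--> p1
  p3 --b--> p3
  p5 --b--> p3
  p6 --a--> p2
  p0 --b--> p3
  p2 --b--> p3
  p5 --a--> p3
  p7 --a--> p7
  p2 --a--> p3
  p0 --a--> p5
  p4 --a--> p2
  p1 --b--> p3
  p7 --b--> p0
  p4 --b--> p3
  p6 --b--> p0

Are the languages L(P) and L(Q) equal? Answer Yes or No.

Exploring the product automaton P × Q from the start pair (s0, p1), following both machines on each input symbol, reaches 3 state pairs: (s0, p1), (s5, p3), (s1, p2).
P accepts in {s0, s2, s3, s5, s6} and Q accepts in {p1, p3, p4, p5, p6}. In every reachable pair the two components are either both accepting — (s0, p1), (s5, p3) — or both non-accepting, so no string is accepted by exactly one of the machines: L(P) \ L(Q) and L(Q) \ L(P) are both empty.
Hence every string is accepted by P iff it is accepted by Q, and the two languages coincide.

Yes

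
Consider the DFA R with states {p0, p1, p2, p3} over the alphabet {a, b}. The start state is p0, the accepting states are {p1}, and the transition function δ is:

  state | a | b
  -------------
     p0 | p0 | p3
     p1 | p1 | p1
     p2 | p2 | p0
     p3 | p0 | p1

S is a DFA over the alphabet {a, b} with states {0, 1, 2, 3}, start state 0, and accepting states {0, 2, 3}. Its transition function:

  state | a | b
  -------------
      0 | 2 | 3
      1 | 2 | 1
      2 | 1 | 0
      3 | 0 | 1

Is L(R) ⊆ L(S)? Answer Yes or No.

No

The string bb is in L(R) but not in L(S).
So L(R) ⊄ L(S).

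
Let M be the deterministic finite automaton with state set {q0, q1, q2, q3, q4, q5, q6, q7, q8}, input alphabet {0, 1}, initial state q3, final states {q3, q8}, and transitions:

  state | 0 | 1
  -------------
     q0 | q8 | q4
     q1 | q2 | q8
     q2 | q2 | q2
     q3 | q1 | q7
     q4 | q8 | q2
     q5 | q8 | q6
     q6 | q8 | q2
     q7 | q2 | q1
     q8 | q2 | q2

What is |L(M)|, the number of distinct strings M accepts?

The useful subgraph on states {q1, q3, q7, q8} is acyclic, so L(M) is finite; the longest accepting path visits 4 useful states, giving maximum string length 3.
Counting accepting paths from q3 by length: 1 of length 0, 1 of length 2, 1 of length 3. Total 3.

3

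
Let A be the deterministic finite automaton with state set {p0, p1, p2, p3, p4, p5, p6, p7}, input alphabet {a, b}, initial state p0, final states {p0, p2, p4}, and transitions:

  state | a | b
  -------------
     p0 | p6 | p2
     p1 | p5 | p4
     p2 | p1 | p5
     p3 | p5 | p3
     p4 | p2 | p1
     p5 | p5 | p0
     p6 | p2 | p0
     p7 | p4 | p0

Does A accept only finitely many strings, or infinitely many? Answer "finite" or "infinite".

State p1 is reachable from the start and can reach an accepting state, and it lies on the cycle p1 → p4 → p1.
Traversing that cycle any number of times yields accepted strings of unbounded length, so the language is infinite.

infinite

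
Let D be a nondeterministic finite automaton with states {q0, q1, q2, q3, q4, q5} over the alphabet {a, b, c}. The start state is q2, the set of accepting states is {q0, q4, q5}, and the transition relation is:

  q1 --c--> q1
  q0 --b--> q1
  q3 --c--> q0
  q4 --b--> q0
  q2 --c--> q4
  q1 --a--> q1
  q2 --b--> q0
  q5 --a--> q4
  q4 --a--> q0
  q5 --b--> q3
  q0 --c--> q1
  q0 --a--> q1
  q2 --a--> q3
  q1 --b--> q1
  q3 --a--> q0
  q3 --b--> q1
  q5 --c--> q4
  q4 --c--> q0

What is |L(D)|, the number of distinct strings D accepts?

7

The useful subgraph on states {q0, q2, q3, q4} is acyclic, so L(D) is finite; the longest accepting path visits 3 useful states, giving maximum string length 2.
Counting accepting paths from q2 by length: 2 of length 1, 5 of length 2. Total 7.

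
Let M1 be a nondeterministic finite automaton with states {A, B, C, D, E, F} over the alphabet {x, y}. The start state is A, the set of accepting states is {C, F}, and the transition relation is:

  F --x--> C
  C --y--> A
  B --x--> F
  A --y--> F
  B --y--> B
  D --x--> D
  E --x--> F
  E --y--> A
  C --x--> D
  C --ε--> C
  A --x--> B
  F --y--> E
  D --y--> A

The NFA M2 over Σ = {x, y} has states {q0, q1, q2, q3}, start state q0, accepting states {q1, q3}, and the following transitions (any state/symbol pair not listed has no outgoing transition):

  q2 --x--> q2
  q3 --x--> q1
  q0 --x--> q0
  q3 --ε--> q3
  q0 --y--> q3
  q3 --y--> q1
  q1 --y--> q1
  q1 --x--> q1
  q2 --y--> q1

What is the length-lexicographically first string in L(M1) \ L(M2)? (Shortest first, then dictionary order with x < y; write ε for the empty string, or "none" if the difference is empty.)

xx

The string xx is accepted by M1 but not by M2.
No shorter string lies in the difference, and xx is the lexicographically first length-2 string in L(M1) \ L(M2).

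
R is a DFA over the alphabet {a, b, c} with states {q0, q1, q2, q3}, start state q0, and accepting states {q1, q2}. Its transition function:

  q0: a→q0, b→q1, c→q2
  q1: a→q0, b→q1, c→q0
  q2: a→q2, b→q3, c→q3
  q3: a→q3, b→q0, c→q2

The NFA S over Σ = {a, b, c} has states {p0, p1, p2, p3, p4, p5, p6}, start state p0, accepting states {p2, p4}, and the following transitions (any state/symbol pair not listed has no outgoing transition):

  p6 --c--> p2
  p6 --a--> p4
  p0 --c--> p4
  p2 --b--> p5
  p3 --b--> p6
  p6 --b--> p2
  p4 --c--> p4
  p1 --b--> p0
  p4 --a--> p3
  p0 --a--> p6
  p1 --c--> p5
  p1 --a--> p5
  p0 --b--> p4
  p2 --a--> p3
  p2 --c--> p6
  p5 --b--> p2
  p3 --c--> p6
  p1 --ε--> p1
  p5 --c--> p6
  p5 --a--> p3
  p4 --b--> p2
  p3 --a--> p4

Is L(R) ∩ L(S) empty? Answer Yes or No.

No

The string b is accepted by both R and S.
Hence L(R) ∩ L(S) ≠ ∅.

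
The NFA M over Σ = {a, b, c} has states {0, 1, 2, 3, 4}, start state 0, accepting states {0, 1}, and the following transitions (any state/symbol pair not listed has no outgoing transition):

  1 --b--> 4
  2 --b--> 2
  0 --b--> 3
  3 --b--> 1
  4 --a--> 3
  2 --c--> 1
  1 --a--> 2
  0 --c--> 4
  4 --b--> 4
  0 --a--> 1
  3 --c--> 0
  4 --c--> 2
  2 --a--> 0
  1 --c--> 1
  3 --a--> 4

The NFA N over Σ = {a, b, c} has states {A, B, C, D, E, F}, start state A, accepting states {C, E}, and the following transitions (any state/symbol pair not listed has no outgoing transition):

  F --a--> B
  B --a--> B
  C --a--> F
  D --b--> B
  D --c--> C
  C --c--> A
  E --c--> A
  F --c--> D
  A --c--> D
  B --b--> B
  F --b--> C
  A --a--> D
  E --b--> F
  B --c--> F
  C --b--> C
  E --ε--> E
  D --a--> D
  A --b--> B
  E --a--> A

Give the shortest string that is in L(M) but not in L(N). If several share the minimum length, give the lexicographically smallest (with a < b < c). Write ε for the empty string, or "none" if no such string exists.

ε

The empty string ε is accepted by M but not by N.
Since ε is the unique shortest string, it is the required witness.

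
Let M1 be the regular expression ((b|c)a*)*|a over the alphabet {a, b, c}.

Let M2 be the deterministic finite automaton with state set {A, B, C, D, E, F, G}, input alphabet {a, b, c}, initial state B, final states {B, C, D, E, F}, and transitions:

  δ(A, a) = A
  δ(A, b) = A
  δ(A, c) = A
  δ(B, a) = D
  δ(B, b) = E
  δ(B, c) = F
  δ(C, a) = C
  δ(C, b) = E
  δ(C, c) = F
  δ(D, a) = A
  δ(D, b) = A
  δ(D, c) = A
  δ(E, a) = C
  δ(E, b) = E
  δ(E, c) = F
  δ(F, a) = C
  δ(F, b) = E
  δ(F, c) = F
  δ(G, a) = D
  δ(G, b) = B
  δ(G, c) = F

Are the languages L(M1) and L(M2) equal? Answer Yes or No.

Converting the expression M1 to a DFA (subset construction, then merging equivalent states) gives the minimal DFA with states {r0, r1, r2, r3}, start state r0, accepting states {r0, r1, r2} and transitions r0: a→r1, b→r2, c→r2; r1: a→r3, b→r3, c→r3; r2: a→r2, b→r2, c→r2; r3: a→r3, b→r3, c→r3.
Exploring the product automaton M1 × M2 from the start pair (r0, B), following both machines on each input symbol, reaches 6 state pairs: (r0, B), (r1, D), (r2, E), (r2, F), (r3, A), (r2, C).
M1 accepts in {r0, r1, r2} and M2 accepts in {B, C, D, E, F}. In every reachable pair the two components are either both accepting — (r0, B), (r1, D), (r2, E), (r2, F), (r2, C) — or both non-accepting, so no string is accepted by exactly one of the machines: L(M1) \ L(M2) and L(M2) \ L(M1) are both empty.
Hence every string is accepted by M1 iff it is accepted by M2, and the two languages coincide.

Yes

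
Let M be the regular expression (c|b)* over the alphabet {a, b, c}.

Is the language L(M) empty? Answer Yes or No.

No

The empty string ε matches the expression, so it belongs to L(M).
Since L(M) contains at least one string, it is not empty.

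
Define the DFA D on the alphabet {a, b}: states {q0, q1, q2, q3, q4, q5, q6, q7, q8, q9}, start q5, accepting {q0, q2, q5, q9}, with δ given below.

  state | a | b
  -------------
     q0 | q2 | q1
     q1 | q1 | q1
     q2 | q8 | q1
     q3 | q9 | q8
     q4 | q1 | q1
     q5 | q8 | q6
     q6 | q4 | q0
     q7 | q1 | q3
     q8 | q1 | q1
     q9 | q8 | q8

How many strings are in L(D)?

3

The useful subgraph on states {q0, q2, q5, q6} is acyclic, so L(D) is finite; the longest accepting path visits 4 useful states, giving maximum string length 3.
Counting accepting paths from q5 by length: 1 of length 0, 1 of length 2, 1 of length 3. Total 3.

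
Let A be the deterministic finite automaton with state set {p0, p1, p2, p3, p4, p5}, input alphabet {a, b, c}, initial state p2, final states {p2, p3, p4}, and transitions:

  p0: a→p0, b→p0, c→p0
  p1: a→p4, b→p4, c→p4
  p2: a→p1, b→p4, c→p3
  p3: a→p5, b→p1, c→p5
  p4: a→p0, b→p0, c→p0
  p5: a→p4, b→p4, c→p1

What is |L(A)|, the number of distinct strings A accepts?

The useful subgraph on states {p1, p2, p3, p4, p5} is acyclic, so L(A) is finite; the longest accepting path visits 5 useful states, giving maximum string length 4.
Counting accepting paths from p2 by length: 1 of length 0, 2 of length 1, 3 of length 2, 7 of length 3, 6 of length 4. Total 19.

19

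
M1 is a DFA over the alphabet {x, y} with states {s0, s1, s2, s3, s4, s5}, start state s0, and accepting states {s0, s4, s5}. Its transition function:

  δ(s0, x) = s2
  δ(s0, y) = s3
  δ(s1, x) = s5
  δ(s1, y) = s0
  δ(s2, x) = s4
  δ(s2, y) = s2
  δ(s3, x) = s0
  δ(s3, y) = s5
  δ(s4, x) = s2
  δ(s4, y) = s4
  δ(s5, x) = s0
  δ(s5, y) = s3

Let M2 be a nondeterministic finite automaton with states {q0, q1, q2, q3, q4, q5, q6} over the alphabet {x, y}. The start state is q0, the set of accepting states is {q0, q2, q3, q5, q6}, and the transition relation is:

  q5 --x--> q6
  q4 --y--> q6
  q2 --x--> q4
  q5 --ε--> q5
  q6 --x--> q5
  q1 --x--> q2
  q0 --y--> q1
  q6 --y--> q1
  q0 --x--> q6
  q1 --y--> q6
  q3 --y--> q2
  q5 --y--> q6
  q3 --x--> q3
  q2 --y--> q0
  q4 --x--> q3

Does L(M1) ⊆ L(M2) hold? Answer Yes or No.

No

The string xxyy is in L(M1) but not in L(M2).
So L(M1) ⊄ L(M2).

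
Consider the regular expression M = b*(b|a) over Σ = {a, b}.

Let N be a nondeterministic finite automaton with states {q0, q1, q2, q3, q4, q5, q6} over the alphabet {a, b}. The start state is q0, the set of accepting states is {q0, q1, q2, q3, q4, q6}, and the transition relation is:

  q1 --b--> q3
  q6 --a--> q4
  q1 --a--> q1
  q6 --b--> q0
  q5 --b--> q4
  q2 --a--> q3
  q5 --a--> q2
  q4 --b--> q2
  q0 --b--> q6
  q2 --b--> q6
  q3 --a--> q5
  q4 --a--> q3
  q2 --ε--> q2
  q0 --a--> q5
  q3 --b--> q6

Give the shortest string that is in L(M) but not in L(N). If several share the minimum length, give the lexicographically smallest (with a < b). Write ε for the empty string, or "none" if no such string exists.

The string a is accepted by M but not by N.
No shorter string lies in the difference, and a is the lexicographically first length-1 string in L(M) \ L(N).

a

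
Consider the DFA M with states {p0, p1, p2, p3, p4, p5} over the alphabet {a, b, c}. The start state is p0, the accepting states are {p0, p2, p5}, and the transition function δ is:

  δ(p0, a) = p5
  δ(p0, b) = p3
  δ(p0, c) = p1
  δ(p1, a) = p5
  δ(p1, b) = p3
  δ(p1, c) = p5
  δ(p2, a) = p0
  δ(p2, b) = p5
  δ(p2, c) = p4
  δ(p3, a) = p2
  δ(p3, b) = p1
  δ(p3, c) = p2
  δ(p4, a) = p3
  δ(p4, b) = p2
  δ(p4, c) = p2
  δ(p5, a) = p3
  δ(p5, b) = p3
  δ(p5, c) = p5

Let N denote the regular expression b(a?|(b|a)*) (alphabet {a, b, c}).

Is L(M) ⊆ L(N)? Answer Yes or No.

The empty string ε is in L(M) but not in L(N).
So L(M) ⊄ L(N).

No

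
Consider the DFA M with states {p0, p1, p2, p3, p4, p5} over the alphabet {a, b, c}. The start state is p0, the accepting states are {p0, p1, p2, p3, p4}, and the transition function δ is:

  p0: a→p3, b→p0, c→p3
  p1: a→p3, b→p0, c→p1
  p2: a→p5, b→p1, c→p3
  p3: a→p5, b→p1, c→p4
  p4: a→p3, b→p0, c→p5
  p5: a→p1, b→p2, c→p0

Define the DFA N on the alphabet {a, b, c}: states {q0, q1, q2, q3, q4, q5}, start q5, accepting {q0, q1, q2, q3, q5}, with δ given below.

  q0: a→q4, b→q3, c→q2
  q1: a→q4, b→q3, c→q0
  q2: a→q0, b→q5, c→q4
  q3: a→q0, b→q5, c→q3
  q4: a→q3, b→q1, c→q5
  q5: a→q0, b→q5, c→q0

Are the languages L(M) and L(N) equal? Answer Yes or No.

Exploring the product automaton M × N from the start pair (p0, q5), following both machines on each input symbol, reaches 6 state pairs: (p0, q5), (p3, q0), (p5, q4), (p1, q3), (p4, q2), (p2, q1).
M accepts in {p0, p1, p2, p3, p4} and N accepts in {q0, q1, q2, q3, q5}. In every reachable pair the two components are either both accepting — (p0, q5), (p3, q0), (p1, q3), (p4, q2), (p2, q1) — or both non-accepting, so no string is accepted by exactly one of the machines: L(M) \ L(N) and L(N) \ L(M) are both empty.
Hence every string is accepted by M iff it is accepted by N, and the two languages coincide.

Yes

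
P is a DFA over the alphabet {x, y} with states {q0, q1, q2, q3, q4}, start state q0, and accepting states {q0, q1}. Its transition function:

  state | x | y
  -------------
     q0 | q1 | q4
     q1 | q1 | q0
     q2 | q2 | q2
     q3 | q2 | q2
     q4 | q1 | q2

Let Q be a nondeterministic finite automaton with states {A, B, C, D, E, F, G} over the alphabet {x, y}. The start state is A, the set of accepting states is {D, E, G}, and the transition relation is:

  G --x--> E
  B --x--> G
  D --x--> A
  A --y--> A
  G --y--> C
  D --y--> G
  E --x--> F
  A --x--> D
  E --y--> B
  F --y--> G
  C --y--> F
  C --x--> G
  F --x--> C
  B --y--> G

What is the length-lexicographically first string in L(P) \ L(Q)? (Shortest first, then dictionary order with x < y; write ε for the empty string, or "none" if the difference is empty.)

The empty string ε is accepted by P but not by Q.
Since ε is the unique shortest string, it is the required witness.

ε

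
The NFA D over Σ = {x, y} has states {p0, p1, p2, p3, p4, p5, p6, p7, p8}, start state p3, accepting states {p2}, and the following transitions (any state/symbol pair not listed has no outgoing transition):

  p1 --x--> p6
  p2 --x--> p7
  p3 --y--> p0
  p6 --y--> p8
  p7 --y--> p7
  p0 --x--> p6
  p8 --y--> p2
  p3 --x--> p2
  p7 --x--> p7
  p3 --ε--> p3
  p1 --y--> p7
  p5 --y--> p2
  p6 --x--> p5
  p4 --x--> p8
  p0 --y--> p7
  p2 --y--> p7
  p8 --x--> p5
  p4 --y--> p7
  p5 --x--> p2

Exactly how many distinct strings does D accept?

The useful subgraph on states {p0, p2, p3, p5, p6, p8} is acyclic, so L(D) is finite; the longest accepting path visits 6 useful states, giving maximum string length 5.
Counting accepting paths from p3 by length: 1 of length 1, 3 of length 4, 2 of length 5. Total 6.

6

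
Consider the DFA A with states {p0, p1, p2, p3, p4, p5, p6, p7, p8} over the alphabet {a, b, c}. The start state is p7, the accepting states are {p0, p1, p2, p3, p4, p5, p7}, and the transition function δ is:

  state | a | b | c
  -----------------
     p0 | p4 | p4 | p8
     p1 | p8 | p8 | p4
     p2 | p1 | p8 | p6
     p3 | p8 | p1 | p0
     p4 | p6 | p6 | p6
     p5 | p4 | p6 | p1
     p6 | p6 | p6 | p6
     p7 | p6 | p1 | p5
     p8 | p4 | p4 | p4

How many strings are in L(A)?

The useful subgraph on states {p1, p4, p5, p7, p8} is acyclic, so L(A) is finite; the longest accepting path visits 5 useful states, giving maximum string length 4.
Counting accepting paths from p7 by length: 1 of length 0, 2 of length 1, 3 of length 2, 7 of length 3, 6 of length 4. Total 19.

19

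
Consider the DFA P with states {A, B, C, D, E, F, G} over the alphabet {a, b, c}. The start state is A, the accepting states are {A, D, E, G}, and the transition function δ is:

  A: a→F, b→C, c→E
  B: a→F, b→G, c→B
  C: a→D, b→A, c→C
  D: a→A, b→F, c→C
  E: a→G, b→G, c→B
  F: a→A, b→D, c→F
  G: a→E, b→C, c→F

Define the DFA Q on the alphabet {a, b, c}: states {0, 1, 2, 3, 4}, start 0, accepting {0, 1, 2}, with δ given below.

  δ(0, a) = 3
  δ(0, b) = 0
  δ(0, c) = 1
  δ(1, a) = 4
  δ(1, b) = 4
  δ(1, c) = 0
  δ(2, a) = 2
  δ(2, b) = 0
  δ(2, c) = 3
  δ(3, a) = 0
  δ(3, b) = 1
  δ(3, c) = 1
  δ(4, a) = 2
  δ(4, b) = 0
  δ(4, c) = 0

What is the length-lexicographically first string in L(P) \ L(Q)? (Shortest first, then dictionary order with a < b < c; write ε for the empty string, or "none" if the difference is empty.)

The string ba is accepted by P but not by Q.
No shorter string lies in the difference, and ba is the lexicographically first length-2 string in L(P) \ L(Q).

ba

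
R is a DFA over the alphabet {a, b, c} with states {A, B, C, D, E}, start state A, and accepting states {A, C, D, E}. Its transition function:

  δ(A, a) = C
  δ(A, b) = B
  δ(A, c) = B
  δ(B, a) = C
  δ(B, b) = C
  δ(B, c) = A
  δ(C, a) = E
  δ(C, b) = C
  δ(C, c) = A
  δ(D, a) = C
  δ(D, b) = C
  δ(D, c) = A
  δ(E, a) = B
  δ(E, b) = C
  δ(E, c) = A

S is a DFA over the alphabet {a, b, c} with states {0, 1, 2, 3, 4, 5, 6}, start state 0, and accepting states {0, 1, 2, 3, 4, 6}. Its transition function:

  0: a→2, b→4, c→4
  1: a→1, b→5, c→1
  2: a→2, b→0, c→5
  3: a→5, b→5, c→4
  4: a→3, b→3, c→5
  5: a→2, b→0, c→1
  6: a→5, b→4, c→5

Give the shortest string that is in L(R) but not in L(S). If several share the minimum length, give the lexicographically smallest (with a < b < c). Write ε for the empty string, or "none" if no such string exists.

The string ac is accepted by R but not by S.
No shorter string lies in the difference, and ac is the lexicographically first length-2 string in L(R) \ L(S).

ac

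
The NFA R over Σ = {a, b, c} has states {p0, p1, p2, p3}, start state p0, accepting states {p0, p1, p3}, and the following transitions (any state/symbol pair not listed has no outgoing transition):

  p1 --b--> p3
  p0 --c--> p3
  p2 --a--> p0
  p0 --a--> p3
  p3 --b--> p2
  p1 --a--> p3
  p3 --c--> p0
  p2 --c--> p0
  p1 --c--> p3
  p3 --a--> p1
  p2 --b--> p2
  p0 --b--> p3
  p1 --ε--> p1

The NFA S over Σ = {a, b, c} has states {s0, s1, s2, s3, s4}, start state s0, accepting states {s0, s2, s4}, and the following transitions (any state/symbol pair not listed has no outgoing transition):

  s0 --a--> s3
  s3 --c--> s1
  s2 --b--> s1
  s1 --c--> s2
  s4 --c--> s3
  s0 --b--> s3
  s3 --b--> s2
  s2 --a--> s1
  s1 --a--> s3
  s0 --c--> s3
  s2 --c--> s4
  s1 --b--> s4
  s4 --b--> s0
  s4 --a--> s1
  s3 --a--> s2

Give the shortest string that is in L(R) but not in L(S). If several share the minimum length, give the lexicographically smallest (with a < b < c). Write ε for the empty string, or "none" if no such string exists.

The string a is accepted by R but not by S.
No shorter string lies in the difference, and a is the lexicographically first length-1 string in L(R) \ L(S).

a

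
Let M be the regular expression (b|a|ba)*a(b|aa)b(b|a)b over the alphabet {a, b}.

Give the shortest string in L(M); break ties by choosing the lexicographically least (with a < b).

By inspection of the expression, no string of length less than 5 matches, and abbab is the lexicographically first match of length 5.

abbab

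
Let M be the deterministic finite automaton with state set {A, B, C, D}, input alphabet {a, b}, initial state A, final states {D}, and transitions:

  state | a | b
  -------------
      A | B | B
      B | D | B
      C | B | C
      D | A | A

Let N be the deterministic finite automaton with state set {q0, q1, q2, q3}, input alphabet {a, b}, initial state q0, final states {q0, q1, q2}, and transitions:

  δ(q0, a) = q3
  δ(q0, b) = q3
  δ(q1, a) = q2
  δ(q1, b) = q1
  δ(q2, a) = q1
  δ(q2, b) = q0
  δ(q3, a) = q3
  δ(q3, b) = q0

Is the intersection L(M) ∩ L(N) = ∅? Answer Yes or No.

Exploring the product automaton M × N from the start pair (A, q0), following both machines on each input symbol, reaches 5 state pairs: (A, q0), (B, q3), (D, q3), (B, q0), (A, q3).
M accepts in {D} and N accepts in {q0, q1, q2}; no reachable pair has both components accepting, so no string drives both machines to acceptance simultaneously and L(M) ∩ L(N) = ∅.
So no string is accepted by both, and the intersection is empty.

Yes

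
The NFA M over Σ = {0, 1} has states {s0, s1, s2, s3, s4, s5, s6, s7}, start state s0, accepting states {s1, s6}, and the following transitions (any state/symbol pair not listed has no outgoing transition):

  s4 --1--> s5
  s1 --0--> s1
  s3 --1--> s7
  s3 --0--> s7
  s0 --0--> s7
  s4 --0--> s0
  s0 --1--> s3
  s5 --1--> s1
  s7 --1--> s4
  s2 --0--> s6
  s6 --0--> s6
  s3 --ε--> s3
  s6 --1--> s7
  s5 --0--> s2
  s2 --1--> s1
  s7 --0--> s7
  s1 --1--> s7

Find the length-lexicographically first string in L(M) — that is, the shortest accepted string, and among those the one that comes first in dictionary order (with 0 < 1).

0111

A breadth-first search from s0 reaches an accepting state first via the path s0 → s7 → s4 → s5 → s1 on input 0111.
No string of length < 4 is accepted (BFS exhausts all shorter strings without reaching an accepting state), and 0111 is the lexicographically least accepting string of length 4.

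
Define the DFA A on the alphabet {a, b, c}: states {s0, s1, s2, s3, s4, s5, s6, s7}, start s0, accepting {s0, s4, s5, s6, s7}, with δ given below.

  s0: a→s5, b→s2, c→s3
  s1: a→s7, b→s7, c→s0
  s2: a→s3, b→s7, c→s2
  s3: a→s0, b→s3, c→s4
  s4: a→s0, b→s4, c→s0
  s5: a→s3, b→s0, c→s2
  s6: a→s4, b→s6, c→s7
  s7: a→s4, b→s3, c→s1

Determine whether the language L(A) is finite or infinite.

infinite

State s2 is reachable from the start and can reach an accepting state, and it lies on the cycle s2 → s2.
Traversing that cycle any number of times yields accepted strings of unbounded length, so the language is infinite.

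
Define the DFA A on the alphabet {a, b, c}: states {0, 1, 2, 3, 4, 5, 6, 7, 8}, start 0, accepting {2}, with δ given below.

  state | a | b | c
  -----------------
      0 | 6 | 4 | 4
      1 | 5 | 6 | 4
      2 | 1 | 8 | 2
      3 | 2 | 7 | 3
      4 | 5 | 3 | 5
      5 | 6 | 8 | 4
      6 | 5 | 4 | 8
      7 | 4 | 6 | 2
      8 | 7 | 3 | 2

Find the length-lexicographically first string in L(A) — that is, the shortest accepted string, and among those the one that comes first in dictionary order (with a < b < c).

A breadth-first search from 0 reaches an accepting state first via the path 0 → 6 → 8 → 2 on input acc.
No string of length < 3 is accepted (BFS exhausts all shorter strings without reaching an accepting state), and acc is the lexicographically least accepting string of length 3.

acc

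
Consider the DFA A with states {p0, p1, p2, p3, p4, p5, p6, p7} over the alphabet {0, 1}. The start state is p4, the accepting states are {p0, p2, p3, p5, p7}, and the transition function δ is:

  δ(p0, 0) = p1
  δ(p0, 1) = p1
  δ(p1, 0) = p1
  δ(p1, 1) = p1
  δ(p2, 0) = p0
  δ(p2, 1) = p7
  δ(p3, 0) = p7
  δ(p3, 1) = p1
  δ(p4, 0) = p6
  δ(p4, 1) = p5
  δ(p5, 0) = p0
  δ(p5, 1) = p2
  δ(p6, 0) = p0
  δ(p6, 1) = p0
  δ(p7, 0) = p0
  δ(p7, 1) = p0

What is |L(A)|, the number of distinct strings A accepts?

The useful subgraph on states {p0, p2, p4, p5, p6, p7} is acyclic, so L(A) is finite; the longest accepting path visits 5 useful states, giving maximum string length 4.
Counting accepting paths from p4 by length: 1 of length 1, 4 of length 2, 2 of length 3, 2 of length 4. Total 9.

9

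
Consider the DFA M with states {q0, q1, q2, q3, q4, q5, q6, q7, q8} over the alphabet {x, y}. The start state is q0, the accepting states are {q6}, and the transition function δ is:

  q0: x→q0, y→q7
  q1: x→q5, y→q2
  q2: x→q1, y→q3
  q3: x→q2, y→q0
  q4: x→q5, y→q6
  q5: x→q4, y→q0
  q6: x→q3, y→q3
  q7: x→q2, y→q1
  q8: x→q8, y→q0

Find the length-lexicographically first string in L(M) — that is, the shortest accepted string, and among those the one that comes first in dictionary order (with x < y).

A breadth-first search from q0 reaches an accepting state first via the path q0 → q7 → q1 → q5 → q4 → q6 on input yyxxy.
No string of length < 5 is accepted (BFS exhausts all shorter strings without reaching an accepting state), and yyxxy is the lexicographically least accepting string of length 5.

yyxxy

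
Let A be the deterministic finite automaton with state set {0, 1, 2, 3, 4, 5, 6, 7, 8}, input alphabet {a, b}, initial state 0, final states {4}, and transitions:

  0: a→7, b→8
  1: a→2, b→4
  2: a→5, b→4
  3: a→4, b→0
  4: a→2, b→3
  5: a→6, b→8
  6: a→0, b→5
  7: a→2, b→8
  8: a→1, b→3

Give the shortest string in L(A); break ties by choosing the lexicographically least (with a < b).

aab

A breadth-first search from 0 reaches an accepting state first via the path 0 → 7 → 2 → 4 on input aab.
No string of length < 3 is accepted (BFS exhausts all shorter strings without reaching an accepting state), and aab is the lexicographically least accepting string of length 3.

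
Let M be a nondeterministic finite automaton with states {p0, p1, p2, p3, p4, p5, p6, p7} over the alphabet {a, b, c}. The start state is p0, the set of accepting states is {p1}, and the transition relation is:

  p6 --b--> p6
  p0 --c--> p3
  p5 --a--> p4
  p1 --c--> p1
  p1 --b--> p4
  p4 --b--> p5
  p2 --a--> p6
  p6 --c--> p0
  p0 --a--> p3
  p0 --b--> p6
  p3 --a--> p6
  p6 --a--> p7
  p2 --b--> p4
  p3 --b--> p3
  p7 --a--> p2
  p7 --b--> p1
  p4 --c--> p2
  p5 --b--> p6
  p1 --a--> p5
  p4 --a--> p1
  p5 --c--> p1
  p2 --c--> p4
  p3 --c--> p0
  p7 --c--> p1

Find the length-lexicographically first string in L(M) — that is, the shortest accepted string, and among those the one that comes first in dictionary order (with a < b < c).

bab

A breadth-first search from p0 reaches an accepting state first via the path p0 → p6 → p7 → p1 on input bab.
No string of length < 3 is accepted (BFS exhausts all shorter strings without reaching an accepting state), and bab is the lexicographically least accepting string of length 3.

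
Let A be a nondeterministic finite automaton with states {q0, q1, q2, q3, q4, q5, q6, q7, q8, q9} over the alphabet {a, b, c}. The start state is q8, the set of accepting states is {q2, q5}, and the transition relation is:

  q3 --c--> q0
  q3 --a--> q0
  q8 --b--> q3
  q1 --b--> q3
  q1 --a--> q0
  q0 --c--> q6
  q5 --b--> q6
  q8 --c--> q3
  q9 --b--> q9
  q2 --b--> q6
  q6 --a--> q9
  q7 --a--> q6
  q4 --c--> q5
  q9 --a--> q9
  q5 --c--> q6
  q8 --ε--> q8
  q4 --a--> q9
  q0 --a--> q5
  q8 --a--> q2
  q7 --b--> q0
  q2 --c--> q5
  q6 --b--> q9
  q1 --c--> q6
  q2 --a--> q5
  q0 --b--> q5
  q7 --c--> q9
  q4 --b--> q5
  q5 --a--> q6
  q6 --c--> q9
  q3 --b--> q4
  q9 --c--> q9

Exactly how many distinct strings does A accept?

The useful subgraph on states {q0, q2, q3, q4, q5, q8} is acyclic, so L(A) is finite; the longest accepting path visits 4 useful states, giving maximum string length 3.
Counting accepting paths from q8 by length: 1 of length 1, 2 of length 2, 12 of length 3. Total 15.

15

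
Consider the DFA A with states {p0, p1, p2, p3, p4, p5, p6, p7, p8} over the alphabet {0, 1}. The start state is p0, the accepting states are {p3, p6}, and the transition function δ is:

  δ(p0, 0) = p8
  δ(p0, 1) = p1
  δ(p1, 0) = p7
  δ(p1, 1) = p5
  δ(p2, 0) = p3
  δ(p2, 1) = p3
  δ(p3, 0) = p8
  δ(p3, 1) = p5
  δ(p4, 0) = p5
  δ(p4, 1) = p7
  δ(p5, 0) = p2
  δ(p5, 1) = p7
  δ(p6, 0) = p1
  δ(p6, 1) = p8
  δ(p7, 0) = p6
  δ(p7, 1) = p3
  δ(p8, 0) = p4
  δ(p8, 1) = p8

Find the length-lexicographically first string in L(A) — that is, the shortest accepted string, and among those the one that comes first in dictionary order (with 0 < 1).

A breadth-first search from p0 reaches an accepting state first via the path p0 → p1 → p7 → p6 on input 100.
No string of length < 3 is accepted (BFS exhausts all shorter strings without reaching an accepting state), and 100 is the lexicographically least accepting string of length 3.

100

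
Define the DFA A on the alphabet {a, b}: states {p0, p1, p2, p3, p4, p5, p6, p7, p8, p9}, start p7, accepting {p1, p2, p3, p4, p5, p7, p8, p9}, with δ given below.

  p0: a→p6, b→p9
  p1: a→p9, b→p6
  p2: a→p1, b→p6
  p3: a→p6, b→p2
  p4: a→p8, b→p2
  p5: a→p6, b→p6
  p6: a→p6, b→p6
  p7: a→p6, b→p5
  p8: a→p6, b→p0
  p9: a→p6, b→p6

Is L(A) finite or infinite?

The useful states (reachable from p7 and able to reach an accepting state) are {p5, p7}.
Restricted to these states the transition graph has no cycle, so every accepting path has bounded length and L is finite.

finite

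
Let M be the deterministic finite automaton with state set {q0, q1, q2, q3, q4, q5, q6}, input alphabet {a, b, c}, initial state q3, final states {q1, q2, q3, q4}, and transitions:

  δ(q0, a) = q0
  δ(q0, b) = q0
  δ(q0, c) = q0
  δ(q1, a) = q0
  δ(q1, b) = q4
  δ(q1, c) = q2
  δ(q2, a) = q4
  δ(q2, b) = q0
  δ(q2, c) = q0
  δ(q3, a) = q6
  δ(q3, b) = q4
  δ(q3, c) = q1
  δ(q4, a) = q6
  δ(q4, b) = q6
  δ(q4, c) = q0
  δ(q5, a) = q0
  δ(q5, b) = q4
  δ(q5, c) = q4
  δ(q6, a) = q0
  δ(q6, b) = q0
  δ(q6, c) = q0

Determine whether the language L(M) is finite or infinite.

The useful states (reachable from q3 and able to reach an accepting state) are {q1, q2, q3, q4}.
Restricted to these states the transition graph has no cycle, so every accepting path has bounded length and L is finite.

finite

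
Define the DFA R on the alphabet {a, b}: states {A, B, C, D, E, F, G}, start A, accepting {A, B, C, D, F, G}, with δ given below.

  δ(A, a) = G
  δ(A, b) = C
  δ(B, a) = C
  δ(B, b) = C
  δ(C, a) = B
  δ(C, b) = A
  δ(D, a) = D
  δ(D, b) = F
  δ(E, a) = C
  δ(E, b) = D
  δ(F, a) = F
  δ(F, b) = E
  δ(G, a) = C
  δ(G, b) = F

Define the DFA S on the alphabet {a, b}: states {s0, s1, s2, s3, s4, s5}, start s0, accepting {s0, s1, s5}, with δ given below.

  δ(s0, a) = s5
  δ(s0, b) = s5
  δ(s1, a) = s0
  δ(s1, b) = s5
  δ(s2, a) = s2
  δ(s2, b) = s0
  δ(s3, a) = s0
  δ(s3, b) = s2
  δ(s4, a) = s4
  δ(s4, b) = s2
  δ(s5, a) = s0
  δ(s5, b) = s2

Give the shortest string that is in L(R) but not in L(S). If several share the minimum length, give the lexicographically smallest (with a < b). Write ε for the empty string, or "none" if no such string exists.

ab

The string ab is accepted by R but not by S.
No shorter string lies in the difference, and ab is the lexicographically first length-2 string in L(R) \ L(S).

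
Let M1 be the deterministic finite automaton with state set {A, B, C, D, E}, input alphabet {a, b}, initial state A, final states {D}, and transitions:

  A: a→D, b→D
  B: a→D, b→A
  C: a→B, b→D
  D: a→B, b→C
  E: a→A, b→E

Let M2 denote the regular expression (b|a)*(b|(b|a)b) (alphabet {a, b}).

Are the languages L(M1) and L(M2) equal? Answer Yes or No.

No

The string a is accepted by M1 but rejected by M2.
So L(M1) ≠ L(M2).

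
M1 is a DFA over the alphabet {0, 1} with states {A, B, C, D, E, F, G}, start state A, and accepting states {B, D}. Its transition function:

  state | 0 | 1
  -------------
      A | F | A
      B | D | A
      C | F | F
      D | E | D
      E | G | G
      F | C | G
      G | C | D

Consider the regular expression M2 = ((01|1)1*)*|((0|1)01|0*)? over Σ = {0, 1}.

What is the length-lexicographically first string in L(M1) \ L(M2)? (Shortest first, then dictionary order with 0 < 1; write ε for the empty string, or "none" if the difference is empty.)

The string 00011 is accepted by M1 but not by M2.
No shorter string lies in the difference, and 00011 is the lexicographically first length-5 string in L(M1) \ L(M2).

00011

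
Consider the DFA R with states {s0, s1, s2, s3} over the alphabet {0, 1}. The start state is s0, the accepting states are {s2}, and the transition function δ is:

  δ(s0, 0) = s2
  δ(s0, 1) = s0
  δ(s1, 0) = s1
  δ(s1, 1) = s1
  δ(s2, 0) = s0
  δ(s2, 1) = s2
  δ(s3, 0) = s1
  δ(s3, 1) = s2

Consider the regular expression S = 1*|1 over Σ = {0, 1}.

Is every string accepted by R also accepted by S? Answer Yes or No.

The string 0 is in L(R) but not in L(S).
So L(R) ⊄ L(S).

No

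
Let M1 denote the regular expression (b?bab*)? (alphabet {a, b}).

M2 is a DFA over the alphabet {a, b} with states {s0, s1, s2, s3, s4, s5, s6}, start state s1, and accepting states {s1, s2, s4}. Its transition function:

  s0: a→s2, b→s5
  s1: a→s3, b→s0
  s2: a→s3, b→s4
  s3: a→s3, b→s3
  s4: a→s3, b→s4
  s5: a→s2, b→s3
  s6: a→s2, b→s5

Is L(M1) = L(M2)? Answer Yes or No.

Converting the expression M1 to a DFA (subset construction, then merging equivalent states) gives the minimal DFA with states {r0, r1, r2, r3, r4}, start state r0, accepting states {r0, r3} and transitions r0: a→r1, b→r2; r1: a→r1, b→r1; r2: a→r3, b→r4; r3: a→r1, b→r3; r4: a→r3, b→r1.
Exploring the product automaton M1 × M2 from the start pair (r0, s1), following both machines on each input symbol, reaches 6 state pairs: (r0, s1), (r1, s3), (r2, s0), (r3, s2), (r4, s5), (r3, s4).
M1 accepts in {r0, r3} and M2 accepts in {s1, s2, s4}. In every reachable pair the two components are either both accepting — (r0, s1), (r3, s2), (r3, s4) — or both non-accepting, so no string is accepted by exactly one of the machines: L(M1) \ L(M2) and L(M2) \ L(M1) are both empty.
Hence every string is accepted by M1 iff it is accepted by M2, and the two languages coincide.

Yes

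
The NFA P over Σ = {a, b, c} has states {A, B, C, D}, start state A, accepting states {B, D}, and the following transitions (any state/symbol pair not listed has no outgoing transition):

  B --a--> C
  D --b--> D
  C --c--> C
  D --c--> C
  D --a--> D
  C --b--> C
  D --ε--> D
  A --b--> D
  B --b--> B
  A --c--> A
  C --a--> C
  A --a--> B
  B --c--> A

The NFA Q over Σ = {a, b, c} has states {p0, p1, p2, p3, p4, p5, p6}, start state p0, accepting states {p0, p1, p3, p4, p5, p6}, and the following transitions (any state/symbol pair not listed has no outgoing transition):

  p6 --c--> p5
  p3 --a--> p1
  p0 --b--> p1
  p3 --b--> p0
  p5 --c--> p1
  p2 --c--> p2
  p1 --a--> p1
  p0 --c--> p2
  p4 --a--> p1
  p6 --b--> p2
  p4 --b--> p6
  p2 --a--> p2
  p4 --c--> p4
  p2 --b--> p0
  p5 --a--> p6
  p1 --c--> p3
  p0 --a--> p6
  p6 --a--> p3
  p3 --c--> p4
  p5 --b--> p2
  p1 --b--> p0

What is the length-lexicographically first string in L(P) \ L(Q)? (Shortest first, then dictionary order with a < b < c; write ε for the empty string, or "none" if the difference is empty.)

The string ab is accepted by P but not by Q.
No shorter string lies in the difference, and ab is the lexicographically first length-2 string in L(P) \ L(Q).

ab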